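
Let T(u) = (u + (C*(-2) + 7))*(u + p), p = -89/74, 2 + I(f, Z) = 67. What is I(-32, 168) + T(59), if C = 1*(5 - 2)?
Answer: 130715/37 ≈ 3532.8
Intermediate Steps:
I(f, Z) = 65 (I(f, Z) = -2 + 67 = 65)
C = 3 (C = 1*3 = 3)
p = -89/74 (p = -89*1/74 = -89/74 ≈ -1.2027)
T(u) = (1 + u)*(-89/74 + u) (T(u) = (u + (3*(-2) + 7))*(u - 89/74) = (u + (-6 + 7))*(-89/74 + u) = (u + 1)*(-89/74 + u) = (1 + u)*(-89/74 + u))
I(-32, 168) + T(59) = 65 + (-89/74 + 59² - 15/74*59) = 65 + (-89/74 + 3481 - 885/74) = 65 + 128310/37 = 130715/37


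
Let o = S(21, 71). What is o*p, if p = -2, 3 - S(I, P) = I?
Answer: 36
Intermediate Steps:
S(I, P) = 3 - I
o = -18 (o = 3 - 1*21 = 3 - 21 = -18)
o*p = -18*(-2) = 36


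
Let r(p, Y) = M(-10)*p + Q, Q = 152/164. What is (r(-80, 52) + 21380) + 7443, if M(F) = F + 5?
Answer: 1198181/41 ≈ 29224.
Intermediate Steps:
Q = 38/41 (Q = 152*(1/164) = 38/41 ≈ 0.92683)
M(F) = 5 + F
r(p, Y) = 38/41 - 5*p (r(p, Y) = (5 - 10)*p + 38/41 = -5*p + 38/41 = 38/41 - 5*p)
(r(-80, 52) + 21380) + 7443 = ((38/41 - 5*(-80)) + 21380) + 7443 = ((38/41 + 400) + 21380) + 7443 = (16438/41 + 21380) + 7443 = 893018/41 + 7443 = 1198181/41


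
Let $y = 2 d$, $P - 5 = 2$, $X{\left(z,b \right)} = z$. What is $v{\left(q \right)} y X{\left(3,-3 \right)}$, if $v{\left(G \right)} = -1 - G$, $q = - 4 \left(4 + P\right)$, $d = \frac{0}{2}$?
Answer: $0$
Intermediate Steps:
$P = 7$ ($P = 5 + 2 = 7$)
$d = 0$ ($d = 0 \cdot \frac{1}{2} = 0$)
$y = 0$ ($y = 2 \cdot 0 = 0$)
$q = -44$ ($q = - 4 \left(4 + 7\right) = \left(-4\right) 11 = -44$)
$v{\left(q \right)} y X{\left(3,-3 \right)} = \left(-1 - -44\right) 0 \cdot 3 = \left(-1 + 44\right) 0 \cdot 3 = 43 \cdot 0 \cdot 3 = 0 \cdot 3 = 0$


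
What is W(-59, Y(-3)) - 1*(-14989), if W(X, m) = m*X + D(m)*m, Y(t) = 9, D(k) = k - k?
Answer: 14458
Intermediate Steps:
D(k) = 0
W(X, m) = X*m (W(X, m) = m*X + 0*m = X*m + 0 = X*m)
W(-59, Y(-3)) - 1*(-14989) = -59*9 - 1*(-14989) = -531 + 14989 = 14458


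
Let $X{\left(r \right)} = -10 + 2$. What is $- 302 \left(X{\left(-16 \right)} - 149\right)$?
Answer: $47414$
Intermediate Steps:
$X{\left(r \right)} = -8$
$- 302 \left(X{\left(-16 \right)} - 149\right) = - 302 \left(-8 - 149\right) = \left(-302\right) \left(-157\right) = 47414$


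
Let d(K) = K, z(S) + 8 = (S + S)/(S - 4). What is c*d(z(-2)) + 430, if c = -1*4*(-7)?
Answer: 674/3 ≈ 224.67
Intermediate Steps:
c = 28 (c = -4*(-7) = 28)
z(S) = -8 + 2*S/(-4 + S) (z(S) = -8 + (S + S)/(S - 4) = -8 + (2*S)/(-4 + S) = -8 + 2*S/(-4 + S))
c*d(z(-2)) + 430 = 28*(2*(16 - 3*(-2))/(-4 - 2)) + 430 = 28*(2*(16 + 6)/(-6)) + 430 = 28*(2*(-1/6)*22) + 430 = 28*(-22/3) + 430 = -616/3 + 430 = 674/3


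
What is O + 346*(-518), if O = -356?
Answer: -179584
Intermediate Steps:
O + 346*(-518) = -356 + 346*(-518) = -356 - 179228 = -179584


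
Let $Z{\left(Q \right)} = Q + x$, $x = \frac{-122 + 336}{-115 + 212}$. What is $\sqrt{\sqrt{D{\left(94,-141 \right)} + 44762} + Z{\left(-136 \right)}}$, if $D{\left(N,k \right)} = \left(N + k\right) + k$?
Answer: $\frac{\sqrt{-1258866 + 9409 \sqrt{44574}}}{97} \approx 8.7939$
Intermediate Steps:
$D{\left(N,k \right)} = N + 2 k$
$x = \frac{214}{97} \approx 2.2062$
$Z{\left(Q \right)} = \frac{214}{97} + Q$ ($Z{\left(Q \right)} = Q + \frac{214}{97} = \frac{214}{97} + Q$)
$\sqrt{\sqrt{D{\left(94,-141 \right)} + 44762} + Z{\left(-136 \right)}} = \sqrt{\sqrt{\left(94 + 2 \left(-141\right)\right) + 44762} + \left(\frac{214}{97} - 136\right)} = \sqrt{\sqrt{\left(94 - 282\right) + 44762} - \frac{12978}{97}} = \sqrt{\sqrt{-188 + 44762} - \frac{12978}{97}} = \sqrt{\sqrt{44574} - \frac{12978}{97}} = \sqrt{- \frac{12978}{97} + \sqrt{44574}}$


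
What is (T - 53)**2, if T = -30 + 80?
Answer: 9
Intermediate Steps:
T = 50
(T - 53)**2 = (50 - 53)**2 = (-3)**2 = 9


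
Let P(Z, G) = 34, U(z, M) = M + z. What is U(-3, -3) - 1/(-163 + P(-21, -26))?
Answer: -773/129 ≈ -5.9922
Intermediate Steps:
U(-3, -3) - 1/(-163 + P(-21, -26)) = (-3 - 3) - 1/(-163 + 34) = -6 - 1/(-129) = -6 - 1*(-1/129) = -6 + 1/129 = -773/129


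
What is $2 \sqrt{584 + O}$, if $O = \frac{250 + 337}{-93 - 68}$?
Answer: $\frac{2 \sqrt{15043357}}{161} \approx 48.181$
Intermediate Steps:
$O = - \frac{587}{161}$ ($O = \frac{587}{-161} = 587 \left(- \frac{1}{161}\right) = - \frac{587}{161} \approx -3.646$)
$2 \sqrt{584 + O} = 2 \sqrt{584 - \frac{587}{161}} = 2 \sqrt{\frac{93437}{161}} = 2 \frac{\sqrt{15043357}}{161} = \frac{2 \sqrt{15043357}}{161}$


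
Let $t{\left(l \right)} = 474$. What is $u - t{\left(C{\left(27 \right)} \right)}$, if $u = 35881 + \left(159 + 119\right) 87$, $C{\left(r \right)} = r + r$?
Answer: $59593$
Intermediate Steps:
$C{\left(r \right)} = 2 r$
$u = 60067$ ($u = 35881 + 278 \cdot 87 = 35881 + 24186 = 60067$)
$u - t{\left(C{\left(27 \right)} \right)} = 60067 - 474 = 59593$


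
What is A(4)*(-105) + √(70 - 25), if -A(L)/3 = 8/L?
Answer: 630 + 3*√5 ≈ 636.71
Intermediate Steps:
A(L) = -24/L
A(4)*(-105) + √(70 - 25) = -24/4*(-105) + √(70 - 25) = -24*¼*(-105) + √45 = -6*(-105) + 3*√5 = 630 + 3*√5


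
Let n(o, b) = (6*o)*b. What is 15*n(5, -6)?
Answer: -2700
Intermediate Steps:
n(o, b) = 6*b*o
15*n(5, -6) = 15*(6*(-6)*5) = 15*(-180) = -2700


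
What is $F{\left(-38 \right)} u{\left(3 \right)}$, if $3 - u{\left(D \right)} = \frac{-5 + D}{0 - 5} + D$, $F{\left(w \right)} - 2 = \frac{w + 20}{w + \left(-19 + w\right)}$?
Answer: $- \frac{416}{475} \approx -0.87579$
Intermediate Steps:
$F{\left(w \right)} = 2 + \frac{20 + w}{-19 + 2 w}$ ($F{\left(w \right)} = 2 + \frac{w + 20}{w + \left(-19 + w\right)} = 2 + \frac{20 + w}{-19 + 2 w}$)
$u{\left(D \right)} = 2 - \frac{4 D}{5}$ ($u{\left(D \right)} = 3 - \left(\frac{-5 + D}{0 - 5} + D\right) = 3 - \left(\frac{-5 + D}{-5} + D\right) = 3 - \left(\left(-5 + D\right) \left(- \frac{1}{5}\right) + D\right) = 3 - \left(\left(1 - \frac{D}{5}\right) + D\right) = 3 - \left(1 + \frac{4 D}{5}\right) = 2 - \frac{4 D}{5}$)
$F{\left(-38 \right)} u{\left(3 \right)} = \frac{-18 + 5 \left(-38\right)}{-19 + 2 \left(-38\right)} \left(2 - \frac{12}{5}\right) = \frac{-18 - 190}{-19 - 76} \left(2 - \frac{12}{5}\right) = \frac{1}{-95} \left(-208\right) \left(- \frac{2}{5}\right) = \left(- \frac{1}{95}\right) \left(-208\right) \left(- \frac{2}{5}\right) = \frac{208}{95} \left(- \frac{2}{5}\right) = - \frac{416}{475}$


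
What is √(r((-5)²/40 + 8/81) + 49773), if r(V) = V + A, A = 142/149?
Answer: √1432141688714/5364 ≈ 223.10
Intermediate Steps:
A = 142/149 (A = 142*(1/149) = 142/149 ≈ 0.95302)
r(V) = 142/149 + V (r(V) = V + 142/149 = 142/149 + V)
√(r((-5)²/40 + 8/81) + 49773) = √((142/149 + ((-5)²/40 + 8/81)) + 49773) = √((142/149 + (25*(1/40) + 8*(1/81))) + 49773) = √((142/149 + (5/8 + 8/81)) + 49773) = √((142/149 + 469/648) + 49773) = √(161897/96552 + 49773) = √(4805844593/96552) = √1432141688714/5364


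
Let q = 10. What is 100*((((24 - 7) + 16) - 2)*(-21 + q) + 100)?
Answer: -24100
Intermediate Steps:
100*((((24 - 7) + 16) - 2)*(-21 + q) + 100) = 100*((((24 - 7) + 16) - 2)*(-21 + 10) + 100) = 100*(((17 + 16) - 2)*(-11) + 100) = 100*((33 - 2)*(-11) + 100) = 100*(31*(-11) + 100) = 100*(-341 + 100) = 100*(-241) = -24100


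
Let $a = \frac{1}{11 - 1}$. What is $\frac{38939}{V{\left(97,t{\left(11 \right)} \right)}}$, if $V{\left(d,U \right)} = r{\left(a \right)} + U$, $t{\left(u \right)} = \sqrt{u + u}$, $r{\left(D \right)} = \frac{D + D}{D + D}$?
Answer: $- \frac{38939}{21} + \frac{38939 \sqrt{22}}{21} \approx 6842.9$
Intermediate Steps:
$a = \frac{1}{10} \approx 0.1$
$r{\left(D \right)} = 1$ ($r{\left(D \right)} = \frac{2 D}{2 D} = 2 D \frac{1}{2 D} = 1$)
$t{\left(u \right)} = \sqrt{2} \sqrt{u}$ ($t{\left(u \right)} = \sqrt{2 u} = \sqrt{2} \sqrt{u}$)
$V{\left(d,U \right)} = 1 + U$
$\frac{38939}{V{\left(97,t{\left(11 \right)} \right)}} = \frac{38939}{1 + \sqrt{2} \sqrt{11}} = \frac{38939}{1 + \sqrt{22}}$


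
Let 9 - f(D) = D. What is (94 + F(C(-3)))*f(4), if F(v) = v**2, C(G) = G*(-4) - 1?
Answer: 1075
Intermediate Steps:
C(G) = -1 - 4*G (C(G) = -4*G - 1 = -1 - 4*G)
f(D) = 9 - D
(94 + F(C(-3)))*f(4) = (94 + (-1 - 4*(-3))**2)*(9 - 1*4) = (94 + (-1 + 12)**2)*(9 - 4) = (94 + 11**2)*5 = (94 + 121)*5 = 215*5 = 1075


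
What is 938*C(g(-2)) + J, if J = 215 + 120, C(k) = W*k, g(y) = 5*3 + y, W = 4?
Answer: 49111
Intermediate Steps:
g(y) = 15 + y
C(k) = 4*k
J = 335
938*C(g(-2)) + J = 938*(4*(15 - 2)) + 335 = 938*(4*13) + 335 = 938*52 + 335 = 48776 + 335 = 49111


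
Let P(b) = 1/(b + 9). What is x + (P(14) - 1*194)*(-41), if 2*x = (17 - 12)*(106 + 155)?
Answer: 395817/46 ≈ 8604.7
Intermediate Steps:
P(b) = 1/(9 + b)
x = 1305/2 (x = ((17 - 12)*(106 + 155))/2 = (5*261)/2 = (½)*1305 = 1305/2 ≈ 652.50)
x + (P(14) - 1*194)*(-41) = 1305/2 + (1/(9 + 14) - 1*194)*(-41) = 1305/2 + (1/23 - 194)*(-41) = 1305/2 - 4461/23*(-41) = 1305/2 + 182901/23 = 395817/46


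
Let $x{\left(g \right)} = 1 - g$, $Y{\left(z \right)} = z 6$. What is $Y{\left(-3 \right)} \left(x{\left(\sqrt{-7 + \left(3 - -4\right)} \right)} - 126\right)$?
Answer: $2250$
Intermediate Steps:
$Y{\left(z \right)} = 6 z$
$Y{\left(-3 \right)} \left(x{\left(\sqrt{-7 + \left(3 - -4\right)} \right)} - 126\right) = 6 \left(-3\right) \left(\left(1 - \sqrt{-7 + \left(3 - -4\right)}\right) - 126\right) = - 18 \left(\left(1 - \sqrt{-7 + \left(3 + 4\right)}\right) - 126\right) = - 18 \left(\left(1 - \sqrt{-7 + 7}\right) - 126\right) = - 18 \left(\left(1 - \sqrt{0}\right) - 126\right) = - 18 \left(\left(1 - 0\right) - 126\right) = - 18 \left(\left(1 + 0\right) - 126\right) = - 18 \left(1 - 126\right) = \left(-18\right) \left(-125\right) = 2250$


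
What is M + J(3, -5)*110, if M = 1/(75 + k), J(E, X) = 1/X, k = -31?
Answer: -967/44 ≈ -21.977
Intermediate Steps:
M = 1/44 (M = 1/(75 - 31) = 1/44 ≈ 0.022727)
M + J(3, -5)*110 = 1/44 + 110/(-5) = 1/44 - 1/5*110 = 1/44 - 22 = -967/44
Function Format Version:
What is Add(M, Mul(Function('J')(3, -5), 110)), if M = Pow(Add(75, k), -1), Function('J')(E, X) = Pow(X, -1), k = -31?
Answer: Rational(-967, 44) ≈ -21.977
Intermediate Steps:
M = Rational(1, 44) (M = Pow(Add(75, -31), -1) = Pow(44, -1) = Rational(1, 44) ≈ 0.022727)
Add(M, Mul(Function('J')(3, -5), 110)) = Add(Rational(1, 44), Mul(Pow(-5, -1), 110)) = Add(Rational(1, 44), Mul(Rational(-1, 5), 110)) = Add(Rational(1, 44), -22) = Rational(-967, 44)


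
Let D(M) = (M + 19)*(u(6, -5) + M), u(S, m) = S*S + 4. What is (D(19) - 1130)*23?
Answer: 25576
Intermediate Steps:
u(S, m) = 4 + S**2 (u(S, m) = S**2 + 4 = 4 + S**2)
D(M) = (19 + M)*(40 + M) (D(M) = (M + 19)*((4 + 6**2) + M) = (19 + M)*((4 + 36) + M) = (19 + M)*(40 + M))
(D(19) - 1130)*23 = ((760 + 19**2 + 59*19) - 1130)*23 = ((760 + 361 + 1121) - 1130)*23 = (2242 - 1130)*23 = 1112*23 = 25576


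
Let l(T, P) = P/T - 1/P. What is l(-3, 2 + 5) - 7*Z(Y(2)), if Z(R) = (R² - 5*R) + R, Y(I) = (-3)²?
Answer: -6667/21 ≈ -317.48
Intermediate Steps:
Y(I) = 9
Z(R) = R² - 4*R
l(T, P) = -1/P + P/T
l(-3, 2 + 5) - 7*Z(Y(2)) = (-1/(2 + 5) + (2 + 5)/(-3)) - 63*(-4 + 9) = (-1/7 + 7*(-⅓)) - 63*5 = (-1*⅐ - 7/3) - 7*45 = (-⅐ - 7/3) - 315 = -52/21 - 315 = -6667/21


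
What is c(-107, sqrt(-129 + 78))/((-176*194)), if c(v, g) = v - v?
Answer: 0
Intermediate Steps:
c(v, g) = 0
c(-107, sqrt(-129 + 78))/((-176*194)) = 0/((-176*194)) = 0/(-34144) = 0*(-1/34144) = 0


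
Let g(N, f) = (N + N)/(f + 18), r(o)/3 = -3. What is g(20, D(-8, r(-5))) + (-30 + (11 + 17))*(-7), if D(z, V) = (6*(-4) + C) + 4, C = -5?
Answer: 58/7 ≈ 8.2857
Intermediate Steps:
r(o) = -9 (r(o) = 3*(-3) = -9)
D(z, V) = -25 (D(z, V) = (6*(-4) - 5) + 4 = (-24 - 5) + 4 = -29 + 4 = -25)
g(N, f) = 2*N/(18 + f) (g(N, f) = (2*N)/(18 + f) = 2*N/(18 + f))
g(20, D(-8, r(-5))) + (-30 + (11 + 17))*(-7) = 2*20/(18 - 25) + (-30 + (11 + 17))*(-7) = 2*20/(-7) + (-30 + 28)*(-7) = 2*20*(-⅐) - 2*(-7) = -40/7 + 14 = 58/7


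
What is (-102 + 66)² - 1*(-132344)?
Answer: 133640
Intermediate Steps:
(-102 + 66)² - 1*(-132344) = (-36)² + 132344 = 1296 + 132344 = 133640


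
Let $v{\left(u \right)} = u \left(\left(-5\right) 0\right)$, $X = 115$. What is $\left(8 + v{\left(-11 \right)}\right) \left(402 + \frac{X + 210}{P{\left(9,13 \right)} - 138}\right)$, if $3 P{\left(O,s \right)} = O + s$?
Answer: $\frac{156609}{49} \approx 3196.1$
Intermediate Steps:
$P{\left(O,s \right)} = \frac{O}{3} + \frac{s}{3}$ ($P{\left(O,s \right)} = \frac{O + s}{3} = \frac{O}{3} + \frac{s}{3}$)
$v{\left(u \right)} = 0$ ($v{\left(u \right)} = u 0 = 0$)
$\left(8 + v{\left(-11 \right)}\right) \left(402 + \frac{X + 210}{P{\left(9,13 \right)} - 138}\right) = \left(8 + 0\right) \left(402 + \frac{115 + 210}{\left(\frac{1}{3} \cdot 9 + \frac{1}{3} \cdot 13\right) - 138}\right) = 8 \left(402 + \frac{325}{\left(3 + \frac{13}{3}\right) - 138}\right) = 8 \left(402 + \frac{325}{\frac{22}{3} - 138}\right) = 8 \left(402 + \frac{325}{- \frac{392}{3}}\right) = 8 \left(402 + 325 \left(- \frac{3}{392}\right)\right) = 8 \left(402 - \frac{975}{392}\right) = 8 \cdot \frac{156609}{392} = \frac{156609}{49}$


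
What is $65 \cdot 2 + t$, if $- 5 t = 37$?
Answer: $\frac{613}{5} \approx 122.6$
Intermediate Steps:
$t = - \frac{37}{5}$ ($t = \left(- \frac{1}{5}\right) 37 = - \frac{37}{5} \approx -7.4$)
$65 \cdot 2 + t = 65 \cdot 2 - \frac{37}{5} = 130 - \frac{37}{5} = \frac{613}{5}$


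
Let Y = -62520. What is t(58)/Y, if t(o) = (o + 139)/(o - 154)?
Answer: 197/6001920 ≈ 3.2823e-5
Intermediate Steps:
t(o) = (139 + o)/(-154 + o)
t(58)/Y = ((139 + 58)/(-154 + 58))/(-62520) = (197/(-96))*(-1/62520) = -1/96*197*(-1/62520) = -197/96*(-1/62520) = 197/6001920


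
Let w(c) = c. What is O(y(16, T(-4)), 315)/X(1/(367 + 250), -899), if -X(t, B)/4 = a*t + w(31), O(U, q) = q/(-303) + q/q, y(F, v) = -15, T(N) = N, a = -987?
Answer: 617/1832140 ≈ 0.00033676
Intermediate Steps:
O(U, q) = 1 - q/303 (O(U, q) = q*(-1/303) + 1 = -q/303 + 1 = 1 - q/303)
X(t, B) = -124 + 3948*t (X(t, B) = -4*(-987*t + 31) = -4*(31 - 987*t) = -124 + 3948*t)
O(y(16, T(-4)), 315)/X(1/(367 + 250), -899) = (1 - 1/303*315)/(-124 + 3948/(367 + 250)) = (1 - 105/101)/(-124 + 3948/617) = -4/(101*(-124 + 3948*(1/617))) = -4/(101*(-124 + 3948/617)) = -4/(101*(-72560/617)) = -4/101*(-617/72560) = 617/1832140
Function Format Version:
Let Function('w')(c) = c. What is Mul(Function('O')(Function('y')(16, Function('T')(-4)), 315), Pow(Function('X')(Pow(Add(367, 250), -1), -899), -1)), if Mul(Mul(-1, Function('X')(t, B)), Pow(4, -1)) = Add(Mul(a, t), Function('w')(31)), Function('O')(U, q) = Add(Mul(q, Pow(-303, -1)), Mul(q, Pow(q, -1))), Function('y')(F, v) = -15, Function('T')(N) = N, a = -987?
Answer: Rational(617, 1832140) ≈ 0.00033676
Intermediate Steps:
Function('O')(U, q) = Add(1, Mul(Rational(-1, 303), q)) (Function('O')(U, q) = Add(Mul(q, Rational(-1, 303)), 1) = Add(Mul(Rational(-1, 303), q), 1) = Add(1, Mul(Rational(-1, 303), q)))
Function('X')(t, B) = Add(-124, Mul(3948, t)) (Function('X')(t, B) = Mul(-4, Add(Mul(-987, t), 31)) = Mul(-4, Add(31, Mul(-987, t))) = Add(-124, Mul(3948, t)))
Mul(Function('O')(Function('y')(16, Function('T')(-4)), 315), Pow(Function('X')(Pow(Add(367, 250), -1), -899), -1)) = Mul(Add(1, Mul(Rational(-1, 303), 315)), Pow(Add(-124, Mul(3948, Pow(Add(367, 250), -1))), -1)) = Mul(Add(1, Rational(-105, 101)), Pow(Add(-124, Mul(3948, Pow(617, -1))), -1)) = Mul(Rational(-4, 101), Pow(Add(-124, Mul(3948, Rational(1, 617))), -1)) = Mul(Rational(-4, 101), Pow(Add(-124, Rational(3948, 617)), -1)) = Mul(Rational(-4, 101), Pow(Rational(-72560, 617), -1)) = Mul(Rational(-4, 101), Rational(-617, 72560)) = Rational(617, 1832140)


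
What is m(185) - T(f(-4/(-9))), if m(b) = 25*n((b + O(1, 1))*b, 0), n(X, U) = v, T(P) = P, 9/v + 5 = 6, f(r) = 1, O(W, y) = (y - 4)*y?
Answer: 224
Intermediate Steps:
O(W, y) = y*(-4 + y) (O(W, y) = (-4 + y)*y = y*(-4 + y))
v = 9 (v = 9/(-5 + 6) = 9/1 = 9*1 = 9)
n(X, U) = 9
m(b) = 225 (m(b) = 25*9 = 225)
m(185) - T(f(-4/(-9))) = 225 - 1*1 = 225 - 1 = 224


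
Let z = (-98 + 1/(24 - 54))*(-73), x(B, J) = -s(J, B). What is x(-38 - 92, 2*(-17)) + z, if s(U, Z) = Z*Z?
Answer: -292307/30 ≈ -9743.6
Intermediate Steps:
s(U, Z) = Z²
x(B, J) = -B²
z = 214693/30 (z = (-98 + 1/(-30))*(-73) = (-98 - 1/30)*(-73) = -2941/30*(-73) = 214693/30 ≈ 7156.4)
x(-38 - 92, 2*(-17)) + z = -(-38 - 92)² + 214693/30 = -1*(-130)² + 214693/30 = -1*16900 + 214693/30 = -16900 + 214693/30 = -292307/30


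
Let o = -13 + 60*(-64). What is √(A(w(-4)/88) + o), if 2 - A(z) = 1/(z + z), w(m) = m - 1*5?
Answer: I*√34615/3 ≈ 62.017*I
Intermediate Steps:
w(m) = -5 + m (w(m) = m - 5 = -5 + m)
A(z) = 2 - 1/(2*z) (A(z) = 2 - 1/(z + z) = 2 - 1/(2*z))
o = -3853 (o = -13 - 3840 = -3853)
√(A(w(-4)/88) + o) = √((2 - 88/(-5 - 4)/2) - 3853) = √((2 - 1/(2*((-9*1/88)))) - 3853) = √((2 - 1/(2*(-9/88))) - 3853) = √((2 - ½*(-88/9)) - 3853) = √((2 + 44/9) - 3853) = √(62/9 - 3853) = √(-34615/9) = I*√34615/3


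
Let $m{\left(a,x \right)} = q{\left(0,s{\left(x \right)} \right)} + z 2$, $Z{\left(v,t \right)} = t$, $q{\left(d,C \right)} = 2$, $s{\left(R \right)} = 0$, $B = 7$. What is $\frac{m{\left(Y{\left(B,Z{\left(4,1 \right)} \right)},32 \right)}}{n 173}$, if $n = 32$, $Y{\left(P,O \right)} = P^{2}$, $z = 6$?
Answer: $\frac{7}{2768} \approx 0.0025289$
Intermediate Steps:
$m{\left(a,x \right)} = 14$ ($m{\left(a,x \right)} = 2 + 6 \cdot 2 = 2 + 12 = 14$)
$\frac{m{\left(Y{\left(B,Z{\left(4,1 \right)} \right)},32 \right)}}{n 173} = \frac{14}{32 \cdot 173} = \frac{14}{5536} = 14 \cdot \frac{1}{5536} = \frac{7}{2768}$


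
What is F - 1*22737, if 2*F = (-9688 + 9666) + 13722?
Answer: -15887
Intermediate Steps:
F = 6850 (F = ((-9688 + 9666) + 13722)/2 = (-22 + 13722)/2 = (½)*13700 = 6850)
F - 1*22737 = 6850 - 1*22737 = 6850 - 22737 = -15887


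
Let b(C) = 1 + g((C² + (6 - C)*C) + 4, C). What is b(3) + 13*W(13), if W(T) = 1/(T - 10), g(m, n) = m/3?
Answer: 38/3 ≈ 12.667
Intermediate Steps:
g(m, n) = m/3 (g(m, n) = m*(⅓) = m/3)
W(T) = 1/(-10 + T)
b(C) = 7/3 + C²/3 + C*(6 - C)/3 (b(C) = 1 + ((C² + (6 - C)*C) + 4)/3 = 1 + ((C² + C*(6 - C)) + 4)/3 = 1 + (4 + C² + C*(6 - C))/3 = 1 + (4/3 + C²/3 + C*(6 - C)/3) = 7/3 + C²/3 + C*(6 - C)/3)
b(3) + 13*W(13) = (7/3 + 2*3) + 13/(-10 + 13) = (7/3 + 6) + 13/3 = 25/3 + 13*(⅓) = 25/3 + 13/3 = 38/3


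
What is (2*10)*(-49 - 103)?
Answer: -3040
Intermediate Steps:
(2*10)*(-49 - 103) = 20*(-152) = -3040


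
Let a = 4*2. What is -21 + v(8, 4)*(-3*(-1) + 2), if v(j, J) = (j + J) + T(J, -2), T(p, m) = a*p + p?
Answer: 219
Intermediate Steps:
a = 8
T(p, m) = 9*p (T(p, m) = 8*p + p = 9*p)
v(j, J) = j + 10*J (v(j, J) = (j + J) + 9*J = (J + j) + 9*J = j + 10*J)
-21 + v(8, 4)*(-3*(-1) + 2) = -21 + (8 + 10*4)*(-3*(-1) + 2) = -21 + (8 + 40)*(3 + 2) = -21 + 48*5 = -21 + 240 = 219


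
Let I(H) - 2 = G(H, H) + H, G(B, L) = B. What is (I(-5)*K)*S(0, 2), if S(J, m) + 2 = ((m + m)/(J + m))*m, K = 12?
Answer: -192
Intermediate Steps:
I(H) = 2 + 2*H (I(H) = 2 + (H + H) = 2 + 2*H)
S(J, m) = -2 + 2*m²/(J + m) (S(J, m) = -2 + ((m + m)/(J + m))*m = -2 + ((2*m)/(J + m))*m = -2 + (2*m/(J + m))*m = -2 + 2*m²/(J + m))
(I(-5)*K)*S(0, 2) = ((2 + 2*(-5))*12)*(2*(2² - 1*0 - 1*2)/(0 + 2)) = ((2 - 10)*12)*(2*(4 + 0 - 2)/2) = (-8*12)*(2*(½)*2) = -96*2 = -192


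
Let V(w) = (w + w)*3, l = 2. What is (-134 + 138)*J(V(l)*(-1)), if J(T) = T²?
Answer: 576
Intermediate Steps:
V(w) = 6*w (V(w) = (2*w)*3 = 6*w)
(-134 + 138)*J(V(l)*(-1)) = (-134 + 138)*((6*2)*(-1))² = 4*(12*(-1))² = 4*(-12)² = 4*144 = 576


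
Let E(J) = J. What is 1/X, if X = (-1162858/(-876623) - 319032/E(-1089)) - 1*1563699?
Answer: -9642853/15075681844345 ≈ -6.3963e-7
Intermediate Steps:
X = -15075681844345/9642853 (X = (-1162858/(-876623) - 319032/(-1089)) - 1*1563699 = (-1162858*(-1/876623) - 319032*(-1/1089)) - 1563699 = (1162858/876623 + 35448/121) - 1563699 = 2837748902/9642853 - 1563699 = -15075681844345/9642853 ≈ -1.5634e+6)
1/X = 1/(-15075681844345/9642853) = -9642853/15075681844345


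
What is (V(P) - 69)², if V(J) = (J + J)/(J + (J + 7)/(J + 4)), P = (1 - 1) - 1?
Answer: 5041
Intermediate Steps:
P = -1 (P = 0 - 1 = -1)
V(J) = 2*J/(J + (7 + J)/(4 + J)) (V(J) = (2*J)/(J + (7 + J)/(4 + J)) = 2*J/(J + (7 + J)/(4 + J)))
(V(P) - 69)² = (2*(-1)*(4 - 1)/(7 + (-1)² + 5*(-1)) - 69)² = (2*(-1)*3/(7 + 1 - 5) - 69)² = (2*(-1)*3/3 - 69)² = (2*(-1)*(⅓)*3 - 69)² = (-2 - 69)² = (-71)² = 5041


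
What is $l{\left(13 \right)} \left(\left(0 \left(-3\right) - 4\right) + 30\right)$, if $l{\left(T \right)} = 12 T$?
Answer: $4056$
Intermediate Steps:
$l{\left(13 \right)} \left(\left(0 \left(-3\right) - 4\right) + 30\right) = 12 \cdot 13 \left(\left(0 \left(-3\right) - 4\right) + 30\right) = 156 \left(\left(0 - 4\right) + 30\right) = 156 \left(-4 + 30\right) = 156 \cdot 26 = 4056$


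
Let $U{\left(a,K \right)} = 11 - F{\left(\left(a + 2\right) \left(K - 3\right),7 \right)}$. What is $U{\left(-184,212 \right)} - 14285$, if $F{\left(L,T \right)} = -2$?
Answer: $-14272$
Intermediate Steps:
$U{\left(a,K \right)} = 13$ ($U{\left(a,K \right)} = 11 - -2 = 11 + 2 = 13$)
$U{\left(-184,212 \right)} - 14285 = 13 - 14285 = -14272$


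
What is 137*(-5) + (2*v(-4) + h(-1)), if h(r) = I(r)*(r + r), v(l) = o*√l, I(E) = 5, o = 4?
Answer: -695 + 16*I ≈ -695.0 + 16.0*I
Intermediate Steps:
v(l) = 4*√l
h(r) = 10*r (h(r) = 5*(r + r) = 5*(2*r) = 10*r)
137*(-5) + (2*v(-4) + h(-1)) = 137*(-5) + (2*(4*√(-4)) + 10*(-1)) = -685 + (2*(4*(2*I)) - 10) = -685 + (2*(8*I) - 10) = -685 + (16*I - 10) = -685 + (-10 + 16*I) = -695 + 16*I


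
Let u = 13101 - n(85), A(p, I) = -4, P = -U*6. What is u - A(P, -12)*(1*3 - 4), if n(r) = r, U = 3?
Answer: 13012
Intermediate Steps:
P = -18 (P = -1*3*6 = -3*6 = -18)
u = 13016 (u = 13101 - 1*85 = 13101 - 85 = 13016)
u - A(P, -12)*(1*3 - 4) = 13016 - (-4)*(1*3 - 4) = 13016 - (-4)*(3 - 4) = 13016 - (-4)*(-1) = 13016 - 1*4 = 13016 - 4 = 13012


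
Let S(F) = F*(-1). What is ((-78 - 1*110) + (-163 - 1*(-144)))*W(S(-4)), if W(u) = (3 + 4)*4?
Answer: -5796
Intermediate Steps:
S(F) = -F
W(u) = 28 (W(u) = 7*4 = 28)
((-78 - 1*110) + (-163 - 1*(-144)))*W(S(-4)) = ((-78 - 1*110) + (-163 - 1*(-144)))*28 = ((-78 - 110) + (-163 + 144))*28 = (-188 - 19)*28 = -207*28 = -5796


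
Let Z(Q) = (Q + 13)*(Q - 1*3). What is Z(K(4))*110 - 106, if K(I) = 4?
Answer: 1764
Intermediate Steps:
Z(Q) = (-3 + Q)*(13 + Q) (Z(Q) = (13 + Q)*(Q - 3) = (13 + Q)*(-3 + Q) = (-3 + Q)*(13 + Q))
Z(K(4))*110 - 106 = (-39 + 4**2 + 10*4)*110 - 106 = (-39 + 16 + 40)*110 - 106 = 17*110 - 106 = 1870 - 106 = 1764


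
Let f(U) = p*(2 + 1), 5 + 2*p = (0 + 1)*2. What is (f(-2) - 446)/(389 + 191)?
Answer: -901/1160 ≈ -0.77672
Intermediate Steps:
p = -3/2 (p = -5/2 + ((0 + 1)*2)/2 = -5/2 + (1*2)/2 = -5/2 + (1/2)*2 = -5/2 + 1 = -3/2 ≈ -1.5000)
f(U) = -9/2 (f(U) = -3*(2 + 1)/2 = -3/2*3 = -9/2)
(f(-2) - 446)/(389 + 191) = (-9/2 - 446)/(389 + 191) = -901/2/580 = -901/2*1/580 = -901/1160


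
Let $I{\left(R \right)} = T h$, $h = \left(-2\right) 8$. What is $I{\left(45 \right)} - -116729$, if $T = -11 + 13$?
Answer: $116697$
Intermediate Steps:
$T = 2$
$h = -16$
$I{\left(R \right)} = -32$ ($I{\left(R \right)} = 2 \left(-16\right) = -32$)
$I{\left(45 \right)} - -116729 = -32 - -116729 = -32 + 116729 = 116697$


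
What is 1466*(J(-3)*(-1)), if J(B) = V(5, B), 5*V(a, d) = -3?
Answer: 4398/5 ≈ 879.60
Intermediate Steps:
V(a, d) = -⅗ (V(a, d) = (⅕)*(-3) = -⅗)
J(B) = -⅗
1466*(J(-3)*(-1)) = 1466*(-⅗*(-1)) = 1466*(⅗) = 4398/5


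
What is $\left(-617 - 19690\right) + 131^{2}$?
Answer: $-3146$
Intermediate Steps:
$\left(-617 - 19690\right) + 131^{2} = -20307 + 17161 = -3146$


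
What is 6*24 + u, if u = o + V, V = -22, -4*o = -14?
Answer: 251/2 ≈ 125.50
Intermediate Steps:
o = 7/2 (o = -¼*(-14) = 7/2 ≈ 3.5000)
u = -37/2 (u = 7/2 - 22 = -37/2 ≈ -18.500)
6*24 + u = 6*24 - 37/2 = 144 - 37/2 = 251/2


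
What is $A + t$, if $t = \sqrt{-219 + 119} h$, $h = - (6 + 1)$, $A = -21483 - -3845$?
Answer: $-17638 - 70 i \approx -17638.0 - 70.0 i$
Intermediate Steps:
$A = -17638$ ($A = -21483 + 3845 = -17638$)
$h = -7$ ($h = \left(-1\right) 7 = -7$)
$t = - 70 i$ ($t = \sqrt{-219 + 119} \left(-7\right) = \sqrt{-100} \left(-7\right) = 10 i \left(-7\right) = - 70 i \approx - 70.0 i$)
$A + t = -17638 - 70 i$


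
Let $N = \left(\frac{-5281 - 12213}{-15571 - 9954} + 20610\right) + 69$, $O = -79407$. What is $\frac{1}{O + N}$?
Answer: $- \frac{25525}{1499014706} \approx -1.7028 \cdot 10^{-5}$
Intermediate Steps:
$N = \frac{527848969}{25525}$ ($N = \left(- \frac{17494}{-25525} + 20610\right) + 69 = \left(\left(-17494\right) \left(- \frac{1}{25525}\right) + 20610\right) + 69 = \left(\frac{17494}{25525} + 20610\right) + 69 = \frac{526087744}{25525} + 69 = \frac{527848969}{25525} \approx 20680.0$)
$\frac{1}{O + N} = \frac{1}{-79407 + \frac{527848969}{25525}} = \frac{1}{- \frac{1499014706}{25525}} = - \frac{25525}{1499014706}$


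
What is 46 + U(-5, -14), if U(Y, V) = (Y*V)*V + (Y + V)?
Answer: -953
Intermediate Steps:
U(Y, V) = V + Y + Y*V² (U(Y, V) = (V*Y)*V + (V + Y) = Y*V² + (V + Y) = V + Y + Y*V²)
46 + U(-5, -14) = 46 + (-14 - 5 - 5*(-14)²) = 46 + (-14 - 5 - 5*196) = 46 + (-14 - 5 - 980) = 46 - 999 = -953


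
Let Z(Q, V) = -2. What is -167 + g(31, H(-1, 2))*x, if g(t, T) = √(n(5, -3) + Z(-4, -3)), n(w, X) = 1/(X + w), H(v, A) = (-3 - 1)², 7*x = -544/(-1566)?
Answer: -167 + 136*I*√6/5481 ≈ -167.0 + 0.060779*I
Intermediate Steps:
x = 272/5481 (x = (-544/(-1566))/7 = (-544*(-1/1566))/7 = (⅐)*(272/783) = 272/5481 ≈ 0.049626)
H(v, A) = 16 (H(v, A) = (-4)² = 16)
g(t, T) = I*√6/2 (g(t, T) = √(1/(-3 + 5) - 2) = √(1/2 - 2) = √(½ - 2) = √(-3/2) = I*√6/2)
-167 + g(31, H(-1, 2))*x = -167 + (I*√6/2)*(272/5481) = -167 + 136*I*√6/5481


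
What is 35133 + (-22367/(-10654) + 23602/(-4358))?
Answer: 815537923617/23215066 ≈ 35130.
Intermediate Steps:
35133 + (-22367/(-10654) + 23602/(-4358)) = 35133 + (-22367*(-1/10654) + 23602*(-1/4358)) = 35133 + (22367/10654 - 11801/2179) = 35133 - 76990161/23215066 = 815537923617/23215066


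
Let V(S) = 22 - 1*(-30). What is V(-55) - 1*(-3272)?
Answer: 3324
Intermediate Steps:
V(S) = 52 (V(S) = 22 + 30 = 52)
V(-55) - 1*(-3272) = 52 - 1*(-3272) = 52 + 3272 = 3324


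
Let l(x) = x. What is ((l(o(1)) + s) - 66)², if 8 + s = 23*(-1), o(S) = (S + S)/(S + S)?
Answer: 9216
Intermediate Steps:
o(S) = 1 (o(S) = (2*S)/((2*S)) = (2*S)*(1/(2*S)) = 1)
s = -31 (s = -8 + 23*(-1) = -8 - 23 = -31)
((l(o(1)) + s) - 66)² = ((1 - 31) - 66)² = (-30 - 66)² = (-96)² = 9216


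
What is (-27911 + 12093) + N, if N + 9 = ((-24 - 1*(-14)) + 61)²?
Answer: -13226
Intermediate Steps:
N = 2592 (N = -9 + ((-24 - 1*(-14)) + 61)² = -9 + ((-24 + 14) + 61)² = -9 + (-10 + 61)² = -9 + 51² = -9 + 2601 = 2592)
(-27911 + 12093) + N = (-27911 + 12093) + 2592 = -15818 + 2592 = -13226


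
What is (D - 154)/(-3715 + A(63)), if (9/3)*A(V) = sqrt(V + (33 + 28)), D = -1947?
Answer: 70246935/124210901 + 12606*sqrt(31)/124210901 ≈ 0.56611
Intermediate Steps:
A(V) = sqrt(61 + V)/3 (A(V) = sqrt(V + (33 + 28))/3 = sqrt(V + 61)/3 = sqrt(61 + V)/3)
(D - 154)/(-3715 + A(63)) = (-1947 - 154)/(-3715 + sqrt(61 + 63)/3) = -2101/(-3715 + sqrt(124)/3) = -2101/(-3715 + (2*sqrt(31))/3) = -2101/(-3715 + 2*sqrt(31)/3)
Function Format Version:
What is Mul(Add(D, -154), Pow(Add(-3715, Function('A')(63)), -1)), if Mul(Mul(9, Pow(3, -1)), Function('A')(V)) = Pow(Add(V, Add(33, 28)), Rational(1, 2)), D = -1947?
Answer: Add(Rational(70246935, 124210901), Mul(Rational(12606, 124210901), Pow(31, Rational(1, 2)))) ≈ 0.56611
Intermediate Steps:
Function('A')(V) = Mul(Rational(1, 3), Pow(Add(61, V), Rational(1, 2))) (Function('A')(V) = Mul(Rational(1, 3), Pow(Add(V, Add(33, 28)), Rational(1, 2))) = Mul(Rational(1, 3), Pow(Add(V, 61), Rational(1, 2))) = Mul(Rational(1, 3), Pow(Add(61, V), Rational(1, 2))))
Mul(Add(D, -154), Pow(Add(-3715, Function('A')(63)), -1)) = Mul(Add(-1947, -154), Pow(Add(-3715, Mul(Rational(1, 3), Pow(Add(61, 63), Rational(1, 2)))), -1)) = Mul(-2101, Pow(Add(-3715, Mul(Rational(1, 3), Pow(124, Rational(1, 2)))), -1)) = Mul(-2101, Pow(Add(-3715, Mul(Rational(1, 3), Mul(2, Pow(31, Rational(1, 2))))), -1)) = Mul(-2101, Pow(Add(-3715, Mul(Rational(2, 3), Pow(31, Rational(1, 2)))), -1))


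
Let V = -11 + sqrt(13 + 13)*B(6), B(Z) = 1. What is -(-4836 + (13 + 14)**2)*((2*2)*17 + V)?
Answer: 234099 + 4107*sqrt(26) ≈ 2.5504e+5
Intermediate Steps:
V = -11 + sqrt(26) (V = -11 + sqrt(13 + 13)*1 = -11 + sqrt(26)*1 = -11 + sqrt(26) ≈ -5.9010)
-(-4836 + (13 + 14)**2)*((2*2)*17 + V) = -(-4836 + (13 + 14)**2)*((2*2)*17 + (-11 + sqrt(26))) = -(-4836 + 27**2)*(4*17 + (-11 + sqrt(26))) = -(-4836 + 729)*(68 + (-11 + sqrt(26))) = -(-4107)*(57 + sqrt(26)) = -(-234099 - 4107*sqrt(26)) = 234099 + 4107*sqrt(26)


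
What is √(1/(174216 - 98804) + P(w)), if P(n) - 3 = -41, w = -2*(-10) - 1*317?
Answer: I*√54026193715/37706 ≈ 6.1644*I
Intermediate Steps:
w = -297 (w = 20 - 317 = -297)
P(n) = -38 (P(n) = 3 - 41 = -38)
√(1/(174216 - 98804) + P(w)) = √(1/(174216 - 98804) - 38) = √(1/75412 - 38) = √(-2865655/75412) = I*√54026193715/37706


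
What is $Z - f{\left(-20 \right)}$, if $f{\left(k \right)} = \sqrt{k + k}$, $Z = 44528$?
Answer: $44528 - 2 i \sqrt{10} \approx 44528.0 - 6.3246 i$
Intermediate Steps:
$f{\left(k \right)} = \sqrt{2} \sqrt{k}$ ($f{\left(k \right)} = \sqrt{2 k} = \sqrt{2} \sqrt{k}$)
$Z - f{\left(-20 \right)} = 44528 - \sqrt{2} \sqrt{-20} = 44528 - \sqrt{2} \cdot 2 i \sqrt{5} = 44528 - 2 i \sqrt{10}$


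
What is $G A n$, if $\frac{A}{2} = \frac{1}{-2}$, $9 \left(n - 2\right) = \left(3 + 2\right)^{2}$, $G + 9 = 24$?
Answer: $- \frac{215}{3} \approx -71.667$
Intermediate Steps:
$G = 15$ ($G = -9 + 24 = 15$)
$n = \frac{43}{9}$ ($n = 2 + \frac{\left(3 + 2\right)^{2}}{9} = 2 + \frac{5^{2}}{9} = 2 + \frac{1}{9} \cdot 25 = 2 + \frac{25}{9} = \frac{43}{9} \approx 4.7778$)
$A = -1$ ($A = \frac{2}{-2} = 2 \left(- \frac{1}{2}\right) = -1$)
$G A n = 15 \left(-1\right) \frac{43}{9} = \left(-15\right) \frac{43}{9} = - \frac{215}{3}$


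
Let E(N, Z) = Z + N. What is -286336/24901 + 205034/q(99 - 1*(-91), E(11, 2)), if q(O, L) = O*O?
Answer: -2615588983/449463050 ≈ -5.8194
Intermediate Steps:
E(N, Z) = N + Z
q(O, L) = O²
-286336/24901 + 205034/q(99 - 1*(-91), E(11, 2)) = -286336/24901 + 205034/((99 - 1*(-91))²) = -286336*1/24901 + 205034/((99 + 91)²) = -286336/24901 + 205034/(190²) = -286336/24901 + 205034/36100 = -286336/24901 + 205034*(1/36100) = -286336/24901 + 102517/18050 = -2615588983/449463050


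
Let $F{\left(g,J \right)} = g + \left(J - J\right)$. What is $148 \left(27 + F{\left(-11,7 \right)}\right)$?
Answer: $2368$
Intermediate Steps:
$F{\left(g,J \right)} = g$ ($F{\left(g,J \right)} = g + 0 = g$)
$148 \left(27 + F{\left(-11,7 \right)}\right) = 148 \left(27 - 11\right) = 148 \cdot 16 = 2368$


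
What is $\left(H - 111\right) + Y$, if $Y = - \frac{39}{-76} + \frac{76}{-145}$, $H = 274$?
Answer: $\frac{1796139}{11020} \approx 162.99$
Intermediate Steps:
$Y = - \frac{121}{11020}$ ($Y = \left(-39\right) \left(- \frac{1}{76}\right) + 76 \left(- \frac{1}{145}\right) = \frac{39}{76} - \frac{76}{145} = - \frac{121}{11020} \approx -0.01098$)
$\left(H - 111\right) + Y = \left(274 - 111\right) - \frac{121}{11020} = 163 - \frac{121}{11020} = \frac{1796139}{11020}$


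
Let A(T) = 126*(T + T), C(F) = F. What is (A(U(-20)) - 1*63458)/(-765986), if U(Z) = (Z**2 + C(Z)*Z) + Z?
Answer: -66551/382993 ≈ -0.17377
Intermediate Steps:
U(Z) = Z + 2*Z**2 (U(Z) = (Z**2 + Z*Z) + Z = (Z**2 + Z**2) + Z = 2*Z**2 + Z = Z + 2*Z**2)
A(T) = 252*T (A(T) = 126*(2*T) = 252*T)
(A(U(-20)) - 1*63458)/(-765986) = (252*(-20*(1 + 2*(-20))) - 1*63458)/(-765986) = (252*(-20*(1 - 40)) - 63458)*(-1/765986) = (252*(-20*(-39)) - 63458)*(-1/765986) = (252*780 - 63458)*(-1/765986) = (196560 - 63458)*(-1/765986) = 133102*(-1/765986) = -66551/382993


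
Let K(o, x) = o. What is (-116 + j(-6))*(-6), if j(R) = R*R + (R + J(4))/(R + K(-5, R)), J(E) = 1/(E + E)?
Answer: 20979/44 ≈ 476.80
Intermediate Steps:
J(E) = 1/(2*E)
j(R) = R² + (⅛ + R)/(-5 + R) (j(R) = R*R + (R + (½)/4)/(R - 5) = R² + (R + (½)*(¼))/(-5 + R) = R² + (R + ⅛)/(-5 + R) = R² + (⅛ + R)/(-5 + R))
(-116 + j(-6))*(-6) = (-116 + (⅛ - 6 + (-6)³ - 5*(-6)²)/(-5 - 6))*(-6) = (-116 + (⅛ - 6 - 216 - 5*36)/(-11))*(-6) = (-116 - (⅛ - 6 - 216 - 180)/11)*(-6) = (-116 - 1/11*(-3215/8))*(-6) = (-116 + 3215/88)*(-6) = -6993/88*(-6) = 20979/44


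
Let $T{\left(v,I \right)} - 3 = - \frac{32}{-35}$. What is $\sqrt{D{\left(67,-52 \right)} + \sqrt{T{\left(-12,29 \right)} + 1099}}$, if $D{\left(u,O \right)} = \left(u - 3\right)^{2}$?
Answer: $\frac{\sqrt{5017600 + 35 \sqrt{1351070}}}{35} \approx 64.259$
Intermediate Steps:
$D{\left(u,O \right)} = \left(-3 + u\right)^{2}$
$T{\left(v,I \right)} = \frac{137}{35}$ ($T{\left(v,I \right)} = 3 - \frac{32}{-35} = 3 - - \frac{32}{35} = 3 + \frac{32}{35} = \frac{137}{35}$)
$\sqrt{D{\left(67,-52 \right)} + \sqrt{T{\left(-12,29 \right)} + 1099}} = \sqrt{\left(-3 + 67\right)^{2} + \sqrt{\frac{137}{35} + 1099}} = \sqrt{64^{2} + \sqrt{\frac{38602}{35}}} = \sqrt{4096 + \frac{\sqrt{1351070}}{35}}$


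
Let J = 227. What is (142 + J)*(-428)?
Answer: -157932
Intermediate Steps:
(142 + J)*(-428) = (142 + 227)*(-428) = 369*(-428) = -157932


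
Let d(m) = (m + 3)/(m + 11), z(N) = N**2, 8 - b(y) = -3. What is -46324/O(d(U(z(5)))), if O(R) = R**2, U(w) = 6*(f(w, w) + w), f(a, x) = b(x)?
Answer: -2387029396/47961 ≈ -49770.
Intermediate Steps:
b(y) = 11 (b(y) = 8 - 1*(-3) = 8 + 3 = 11)
f(a, x) = 11
U(w) = 66 + 6*w (U(w) = 6*(11 + w) = 66 + 6*w)
d(m) = (3 + m)/(11 + m)
-46324/O(d(U(z(5)))) = -46324*(11 + (66 + 6*5**2))**2/(3 + (66 + 6*5**2))**2 = -46324*(11 + (66 + 6*25))**2/(3 + (66 + 6*25))**2 = -46324*(11 + (66 + 150))**2/(3 + (66 + 150))**2 = -46324*(11 + 216)**2/(3 + 216)**2 = -46324/((219/227)**2) = -46324/47961/51529 = -46324*51529/47961 = -2387029396/47961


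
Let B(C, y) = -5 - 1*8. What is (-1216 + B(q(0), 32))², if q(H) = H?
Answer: 1510441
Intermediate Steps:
B(C, y) = -13 (B(C, y) = -5 - 8 = -13)
(-1216 + B(q(0), 32))² = (-1216 - 13)² = (-1229)² = 1510441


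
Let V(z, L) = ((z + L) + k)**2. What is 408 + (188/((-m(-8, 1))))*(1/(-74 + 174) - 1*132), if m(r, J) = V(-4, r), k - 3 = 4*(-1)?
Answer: 2344153/4225 ≈ 554.83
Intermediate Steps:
k = -1 (k = 3 + 4*(-1) = 3 - 4 = -1)
V(z, L) = (-1 + L + z)**2 (V(z, L) = ((z + L) - 1)**2 = ((L + z) - 1)**2 = (-1 + L + z)**2)
m(r, J) = (-5 + r)**2 (m(r, J) = (-1 + r - 4)**2 = (-5 + r)**2)
408 + (188/((-m(-8, 1))))*(1/(-74 + 174) - 1*132) = 408 + (188/((-(-5 - 8)**2)))*(1/(-74 + 174) - 1*132) = 408 + (188/((-1*(-13)**2)))*(1/100 - 132) = 408 + (188/((-1*169)))*(1/100 - 132) = 408 + (188/(-169))*(-13199/100) = 408 + (188*(-1/169))*(-13199/100) = 408 - 188/169*(-13199/100) = 408 + 620353/4225 = 2344153/4225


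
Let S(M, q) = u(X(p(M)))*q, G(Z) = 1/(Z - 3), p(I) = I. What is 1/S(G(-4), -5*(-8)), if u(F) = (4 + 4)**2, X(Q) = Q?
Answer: 1/2560 ≈ 0.00039063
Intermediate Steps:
u(F) = 64 (u(F) = 8**2 = 64)
G(Z) = 1/(-3 + Z)
S(M, q) = 64*q
1/S(G(-4), -5*(-8)) = 1/(64*(-5*(-8))) = 1/(64*40) = 1/2560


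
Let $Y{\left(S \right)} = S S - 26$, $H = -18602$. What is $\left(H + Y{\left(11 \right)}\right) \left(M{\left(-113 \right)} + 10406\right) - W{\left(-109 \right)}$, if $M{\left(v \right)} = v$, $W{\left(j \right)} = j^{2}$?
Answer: $-190504432$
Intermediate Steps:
$Y{\left(S \right)} = -26 + S^{2}$ ($Y{\left(S \right)} = S^{2} - 26 = -26 + S^{2}$)
$\left(H + Y{\left(11 \right)}\right) \left(M{\left(-113 \right)} + 10406\right) - W{\left(-109 \right)} = \left(-18602 - \left(26 - 11^{2}\right)\right) \left(-113 + 10406\right) - \left(-109\right)^{2} = \left(-18602 + \left(-26 + 121\right)\right) 10293 - 11881 = \left(-18602 + 95\right) 10293 - 11881 = \left(-18507\right) 10293 - 11881 = -190492551 - 11881 = -190504432$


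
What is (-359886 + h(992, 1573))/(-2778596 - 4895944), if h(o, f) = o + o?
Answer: 178951/3837270 ≈ 0.046635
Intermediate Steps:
h(o, f) = 2*o
(-359886 + h(992, 1573))/(-2778596 - 4895944) = (-359886 + 2*992)/(-2778596 - 4895944) = (-359886 + 1984)/(-7674540) = -357902*(-1/7674540) = 178951/3837270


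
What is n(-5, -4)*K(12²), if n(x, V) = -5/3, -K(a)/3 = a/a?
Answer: 5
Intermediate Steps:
K(a) = -3 (K(a) = -3*a/a = -3*1 = -3)
n(x, V) = -5/3 (n(x, V) = -5*⅓ = -5/3)
n(-5, -4)*K(12²) = -5/3*(-3) = 5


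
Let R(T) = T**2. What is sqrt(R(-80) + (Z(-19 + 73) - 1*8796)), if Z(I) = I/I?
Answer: I*sqrt(2395) ≈ 48.939*I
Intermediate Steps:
Z(I) = 1
sqrt(R(-80) + (Z(-19 + 73) - 1*8796)) = sqrt((-80)**2 + (1 - 1*8796)) = sqrt(6400 + (1 - 8796)) = sqrt(6400 - 8795) = sqrt(-2395) = I*sqrt(2395)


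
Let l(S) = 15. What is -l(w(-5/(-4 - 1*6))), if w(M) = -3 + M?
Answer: -15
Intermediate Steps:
-l(w(-5/(-4 - 1*6))) = -1*15 = -15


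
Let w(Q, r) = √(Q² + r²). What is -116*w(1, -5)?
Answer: -116*√26 ≈ -591.49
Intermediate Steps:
-116*w(1, -5) = -116*√(1² + (-5)²) = -116*√(1 + 25) = -116*√26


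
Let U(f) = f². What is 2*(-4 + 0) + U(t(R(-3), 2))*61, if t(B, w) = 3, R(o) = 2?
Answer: 541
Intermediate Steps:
2*(-4 + 0) + U(t(R(-3), 2))*61 = 2*(-4 + 0) + 3²*61 = 2*(-4) + 9*61 = -8 + 549 = 541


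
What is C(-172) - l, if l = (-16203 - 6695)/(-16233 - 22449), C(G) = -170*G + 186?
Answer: 569116817/19341 ≈ 29425.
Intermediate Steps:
C(G) = 186 - 170*G
l = 11449/19341 (l = -22898/(-38682) = -22898*(-1/38682) = 11449/19341 ≈ 0.59196)
C(-172) - l = (186 - 170*(-172)) - 1*11449/19341 = (186 + 29240) - 11449/19341 = 29426 - 11449/19341 = 569116817/19341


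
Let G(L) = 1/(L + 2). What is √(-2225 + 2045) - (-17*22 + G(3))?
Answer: 1869/5 + 6*I*√5 ≈ 373.8 + 13.416*I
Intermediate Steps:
G(L) = 1/(2 + L)
√(-2225 + 2045) - (-17*22 + G(3)) = √(-2225 + 2045) - (-17*22 + 1/(2 + 3)) = √(-180) - (-374 + 1/5) = 6*I*√5 - (-374 + ⅕) = 6*I*√5 - 1*(-1869/5) = 6*I*√5 + 1869/5 = 1869/5 + 6*I*√5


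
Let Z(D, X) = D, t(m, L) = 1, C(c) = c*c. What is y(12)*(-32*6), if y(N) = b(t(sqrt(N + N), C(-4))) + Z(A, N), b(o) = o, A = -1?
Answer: 0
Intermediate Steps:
C(c) = c**2
y(N) = 0 (y(N) = 1 - 1 = 0)
y(12)*(-32*6) = 0*(-32*6) = 0*(-192) = 0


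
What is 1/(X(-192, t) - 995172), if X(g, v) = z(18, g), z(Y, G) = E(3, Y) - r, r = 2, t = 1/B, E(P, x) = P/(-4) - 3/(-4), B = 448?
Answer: -1/995174 ≈ -1.0048e-6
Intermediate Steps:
E(P, x) = 3/4 - P/4 (E(P, x) = P*(-1/4) - 3*(-1/4) = -P/4 + 3/4 = 3/4 - P/4)
t = 1/448 ≈ 0.0022321
z(Y, G) = -2 (z(Y, G) = (3/4 - 1/4*3) - 1*2 = (3/4 - 3/4) - 2 = 0 - 2 = -2)
X(g, v) = -2
1/(X(-192, t) - 995172) = 1/(-2 - 995172) = 1/(-995174) = -1/995174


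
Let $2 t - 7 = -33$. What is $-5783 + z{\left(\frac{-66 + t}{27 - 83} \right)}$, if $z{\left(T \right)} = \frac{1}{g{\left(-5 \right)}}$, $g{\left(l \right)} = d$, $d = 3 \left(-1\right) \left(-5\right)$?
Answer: $- \frac{86744}{15} \approx -5782.9$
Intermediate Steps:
$t = -13$ ($t = \frac{7}{2} + \frac{1}{2} \left(-33\right) = \frac{7}{2} - \frac{33}{2} = -13$)
$d = 15$ ($d = \left(-3\right) \left(-5\right) = 15$)
$g{\left(l \right)} = 15$
$z{\left(T \right)} = \frac{1}{15}$
$-5783 + z{\left(\frac{-66 + t}{27 - 83} \right)} = -5783 + \frac{1}{15} = - \frac{86744}{15}$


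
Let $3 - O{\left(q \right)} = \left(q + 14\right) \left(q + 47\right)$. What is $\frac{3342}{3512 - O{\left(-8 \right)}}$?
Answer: $\frac{3342}{3743} \approx 0.89287$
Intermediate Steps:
$O{\left(q \right)} = 3 - \left(14 + q\right) \left(47 + q\right)$ ($O{\left(q \right)} = 3 - \left(q + 14\right) \left(q + 47\right) = 3 - \left(14 + q\right) \left(47 + q\right)$)
$\frac{3342}{3512 - O{\left(-8 \right)}} = \frac{3342}{3512 - \left(-655 - \left(-8\right)^{2} - -488\right)} = \frac{3342}{3512 - \left(-655 - 64 + 488\right)} = \frac{3342}{3512 - -231} = \frac{3342}{3512 + 231} = \frac{3342}{3743}$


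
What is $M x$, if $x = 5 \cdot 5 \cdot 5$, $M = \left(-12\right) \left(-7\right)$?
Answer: $10500$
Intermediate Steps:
$M = 84$
$x = 125$ ($x = 25 \cdot 5 = 125$)
$M x = 84 \cdot 125 = 10500$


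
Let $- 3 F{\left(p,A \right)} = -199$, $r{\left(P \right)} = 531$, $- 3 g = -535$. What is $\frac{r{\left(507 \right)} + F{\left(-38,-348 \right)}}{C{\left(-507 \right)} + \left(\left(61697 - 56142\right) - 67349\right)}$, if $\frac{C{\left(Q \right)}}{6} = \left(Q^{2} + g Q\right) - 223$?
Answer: $\frac{56}{87813} \approx 0.00063772$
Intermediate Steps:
$g = \frac{535}{3}$ ($g = \left(- \frac{1}{3}\right) \left(-535\right) = \frac{535}{3} \approx 178.33$)
$C{\left(Q \right)} = -1338 + 6 Q^{2} + 1070 Q$ ($C{\left(Q \right)} = 6 \left(\left(Q^{2} + \frac{535 Q}{3}\right) - 223\right) = 6 \left(-223 + Q^{2} + \frac{535 Q}{3}\right) = -1338 + 6 Q^{2} + 1070 Q$)
$F{\left(p,A \right)} = \frac{199}{3}$ ($F{\left(p,A \right)} = \left(- \frac{1}{3}\right) \left(-199\right) = \frac{199}{3}$)
$\frac{r{\left(507 \right)} + F{\left(-38,-348 \right)}}{C{\left(-507 \right)} + \left(\left(61697 - 56142\right) - 67349\right)} = \frac{531 + \frac{199}{3}}{\left(-1338 + 6 \left(-507\right)^{2} + 1070 \left(-507\right)\right) + \left(\left(61697 - 56142\right) - 67349\right)} = \frac{1792}{3 \left(\left(-1338 + 6 \cdot 257049 - 542490\right) + \left(5555 - 67349\right)\right)} = \frac{1792}{3 \left(\left(-1338 + 1542294 - 542490\right) - 61794\right)} = \frac{1792}{3 \left(998466 - 61794\right)} = \frac{1792}{3 \cdot 936672} = \frac{1792}{3} \cdot \frac{1}{936672} = \frac{56}{87813}$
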